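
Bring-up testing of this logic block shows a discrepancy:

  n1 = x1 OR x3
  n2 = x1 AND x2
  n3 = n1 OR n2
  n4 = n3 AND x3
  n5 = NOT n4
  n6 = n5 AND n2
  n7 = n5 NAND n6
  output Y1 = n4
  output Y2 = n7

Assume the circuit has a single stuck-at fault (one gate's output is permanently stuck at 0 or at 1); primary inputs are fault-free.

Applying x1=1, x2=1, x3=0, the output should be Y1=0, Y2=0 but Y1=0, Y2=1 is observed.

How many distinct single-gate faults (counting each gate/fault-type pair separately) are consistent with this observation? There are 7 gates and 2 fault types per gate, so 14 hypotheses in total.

4

Fault-free: n1=1, n2=1, n3=1, n4=0, n5=1, n6=1, n7=0 → Y1=0, Y2=0. Observed Y1=0, Y2=1.
  n1 stuck-at-0: output Y1=0, Y2=0 ✗
  n1 stuck-at-1: output Y1=0, Y2=0 ✗
  n2 stuck-at-0: output Y1=0, Y2=1 ✓
  n2 stuck-at-1: output Y1=0, Y2=0 ✗
  n3 stuck-at-0: output Y1=0, Y2=0 ✗
  n3 stuck-at-1: output Y1=0, Y2=0 ✗
  n4 stuck-at-0: output Y1=0, Y2=0 ✗
  n4 stuck-at-1: output Y1=1, Y2=1 ✗
  n5 stuck-at-0: output Y1=0, Y2=1 ✓
  n5 stuck-at-1: output Y1=0, Y2=0 ✗
  n6 stuck-at-0: output Y1=0, Y2=1 ✓
  n6 stuck-at-1: output Y1=0, Y2=0 ✗
  n7 stuck-at-0: output Y1=0, Y2=0 ✗
  n7 stuck-at-1: output Y1=0, Y2=1 ✓
Consistent faults: {n2 stuck-at-0, n5 stuck-at-0, n6 stuck-at-0, n7 stuck-at-1} — 4 in all.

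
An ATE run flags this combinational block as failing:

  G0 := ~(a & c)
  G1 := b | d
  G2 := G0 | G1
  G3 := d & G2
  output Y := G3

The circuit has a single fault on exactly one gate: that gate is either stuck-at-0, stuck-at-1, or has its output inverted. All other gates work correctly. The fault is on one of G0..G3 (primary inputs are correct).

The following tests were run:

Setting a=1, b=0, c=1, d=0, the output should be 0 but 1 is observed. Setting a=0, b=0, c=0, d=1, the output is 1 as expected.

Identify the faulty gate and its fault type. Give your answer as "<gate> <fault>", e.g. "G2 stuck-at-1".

G3 stuck-at-1

Fault-free values for test 1 (a=1, b=0, c=1, d=0): G0=0, G1=0, G2=0, G3=0, giving Y=0. Observed 1.
Test 1: faults giving observed 1 are {G3 stuck-at-1, G3 inverted output}.
Test 2 (a=0, b=0, c=0, d=1): fault-free G0=1, G1=1, G2=1, G3=1 → 1; observed 1. Eliminates G3 inverted output.
Only G3 stuck-at-1 is consistent with every test.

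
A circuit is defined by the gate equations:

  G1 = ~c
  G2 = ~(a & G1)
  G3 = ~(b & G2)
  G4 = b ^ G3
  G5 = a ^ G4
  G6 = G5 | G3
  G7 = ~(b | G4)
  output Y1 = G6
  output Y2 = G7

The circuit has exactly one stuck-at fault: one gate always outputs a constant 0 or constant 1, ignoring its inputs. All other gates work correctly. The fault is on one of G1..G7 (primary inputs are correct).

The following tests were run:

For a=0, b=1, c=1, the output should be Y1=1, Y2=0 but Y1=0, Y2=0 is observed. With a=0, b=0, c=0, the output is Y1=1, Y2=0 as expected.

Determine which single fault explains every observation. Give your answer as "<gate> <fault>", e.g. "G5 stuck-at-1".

Fault-free values for test 1 (a=0, b=1, c=1): G1=0, G2=1, G3=0, G4=1, G5=1, G6=1, G7=0, giving Y1=1, Y2=0. Observed Y1=0, Y2=0.
Test 1: faults giving observed Y1=0, Y2=0 are {G4 stuck-at-0, G5 stuck-at-0, G6 stuck-at-0}.
Test 2 (a=0, b=0, c=0): fault-free G1=1, G2=1, G3=1, G4=1, G5=1, G6=1, G7=0 → Y1=1, Y2=0; observed Y1=1, Y2=0. Eliminates G4 stuck-at-0, G6 stuck-at-0.
Only G5 stuck-at-0 is consistent with every test.

G5 stuck-at-0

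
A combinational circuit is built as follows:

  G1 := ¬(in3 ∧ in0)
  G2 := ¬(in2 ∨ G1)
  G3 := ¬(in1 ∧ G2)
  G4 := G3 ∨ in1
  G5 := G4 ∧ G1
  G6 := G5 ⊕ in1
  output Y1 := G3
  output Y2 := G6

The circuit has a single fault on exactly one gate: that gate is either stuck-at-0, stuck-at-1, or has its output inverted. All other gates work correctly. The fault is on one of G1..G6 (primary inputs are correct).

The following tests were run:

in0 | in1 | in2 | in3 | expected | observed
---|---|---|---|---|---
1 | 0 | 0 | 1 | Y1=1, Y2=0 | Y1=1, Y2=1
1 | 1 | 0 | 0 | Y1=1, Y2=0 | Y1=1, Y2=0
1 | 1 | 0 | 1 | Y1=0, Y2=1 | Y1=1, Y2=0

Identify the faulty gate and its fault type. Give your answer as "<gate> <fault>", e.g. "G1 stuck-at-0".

Fault-free values for test 1 (in0=1, in1=0, in2=0, in3=1): G1=0, G2=1, G3=1, G4=1, G5=0, G6=0, giving Y1=1, Y2=0. Observed Y1=1, Y2=1.
Test 1: faults giving observed Y1=1, Y2=1 are {G1 stuck-at-1, G1 inverted output, G5 stuck-at-1, G5 inverted output, G6 stuck-at-1, G6 inverted output}.
Test 2 (in0=1, in1=1, in2=0, in3=0): fault-free G1=1, G2=0, G3=1, G4=1, G5=1, G6=0 → Y1=1, Y2=0; observed Y1=1, Y2=0. Eliminates G1 inverted output, G5 inverted output, G6 stuck-at-1, G6 inverted output.
Test 3 (in0=1, in1=1, in2=0, in3=1): fault-free G1=0, G2=1, G3=0, G4=1, G5=0, G6=1 → Y1=0, Y2=1; observed Y1=1, Y2=0. Eliminates G5 stuck-at-1.
Only G1 stuck-at-1 is consistent with every test.

G1 stuck-at-1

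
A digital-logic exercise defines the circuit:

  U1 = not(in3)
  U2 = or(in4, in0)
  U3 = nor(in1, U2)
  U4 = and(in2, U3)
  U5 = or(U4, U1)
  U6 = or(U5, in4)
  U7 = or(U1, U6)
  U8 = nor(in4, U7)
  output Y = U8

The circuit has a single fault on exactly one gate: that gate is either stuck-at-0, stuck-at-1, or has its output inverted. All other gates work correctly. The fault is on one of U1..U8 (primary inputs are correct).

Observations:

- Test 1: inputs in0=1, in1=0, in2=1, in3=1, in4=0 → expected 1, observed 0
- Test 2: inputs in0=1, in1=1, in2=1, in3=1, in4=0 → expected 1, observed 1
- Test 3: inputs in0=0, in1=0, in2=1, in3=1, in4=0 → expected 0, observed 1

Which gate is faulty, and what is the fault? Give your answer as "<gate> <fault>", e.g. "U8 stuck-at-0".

U2 inverted output

Fault-free values for test 1 (in0=1, in1=0, in2=1, in3=1, in4=0): U1=0, U2=1, U3=0, U4=0, U5=0, U6=0, U7=0, U8=1, giving Y=1. Observed 0.
Test 1: faults giving observed 0 are {U1 stuck-at-1, U1 inverted output, U2 stuck-at-0, U2 inverted output, U3 stuck-at-1, U3 inverted output, U4 stuck-at-1, U4 inverted output, U5 stuck-at-1, U5 inverted output, U6 stuck-at-1, U6 inverted output, U7 stuck-at-1, U7 inverted output, U8 stuck-at-0, U8 inverted output}.
Test 2 (in0=1, in1=1, in2=1, in3=1, in4=0): fault-free U1=0, U2=1, U3=0, U4=0, U5=0, U6=0, U7=0, U8=1 → 1; observed 1. Eliminates U1 stuck-at-1, U1 inverted output, U3 stuck-at-1, U3 inverted output, U4 stuck-at-1, U4 inverted output, U5 stuck-at-1, U5 inverted output, U6 stuck-at-1, U6 inverted output, U7 stuck-at-1, U7 inverted output, U8 stuck-at-0, U8 inverted output.
Test 3 (in0=0, in1=0, in2=1, in3=1, in4=0): fault-free U1=0, U2=0, U3=1, U4=1, U5=1, U6=1, U7=1, U8=0 → 0; observed 1. Eliminates U2 stuck-at-0.
Only U2 inverted output is consistent with every test.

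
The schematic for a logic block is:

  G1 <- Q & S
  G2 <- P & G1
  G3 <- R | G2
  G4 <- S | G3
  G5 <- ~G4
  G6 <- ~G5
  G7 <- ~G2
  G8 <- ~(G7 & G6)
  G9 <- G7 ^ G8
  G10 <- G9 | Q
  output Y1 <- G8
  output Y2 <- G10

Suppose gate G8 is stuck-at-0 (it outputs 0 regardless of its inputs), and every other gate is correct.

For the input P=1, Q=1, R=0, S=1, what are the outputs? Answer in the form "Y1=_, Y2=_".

Y1=0, Y2=1

Propagate with G8 forced: G1=1, G2=1, G3=1, G4=1, G5=0, G6=1, G7=0, G8=0 [stuck-at-0], G9=0, G10=1.
So the outputs are Y1=0, Y2=1. (Without the fault they would be Y1=1, Y2=1.)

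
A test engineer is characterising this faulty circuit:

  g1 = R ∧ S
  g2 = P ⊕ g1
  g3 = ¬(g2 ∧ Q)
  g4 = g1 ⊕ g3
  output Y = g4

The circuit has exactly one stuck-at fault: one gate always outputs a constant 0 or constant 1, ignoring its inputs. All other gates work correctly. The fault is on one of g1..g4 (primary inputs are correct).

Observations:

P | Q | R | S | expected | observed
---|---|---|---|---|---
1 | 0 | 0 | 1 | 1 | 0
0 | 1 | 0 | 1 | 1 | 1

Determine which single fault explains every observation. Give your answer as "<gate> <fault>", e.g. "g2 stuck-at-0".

g1 stuck-at-1

Fault-free values for test 1 (P=1, Q=0, R=0, S=1): g1=0, g2=1, g3=1, g4=1, giving Y=1. Observed 0.
Test 1: faults giving observed 0 are {g1 stuck-at-1, g3 stuck-at-0, g4 stuck-at-0}.
Test 2 (P=0, Q=1, R=0, S=1): fault-free g1=0, g2=0, g3=1, g4=1 → 1; observed 1. Eliminates g3 stuck-at-0, g4 stuck-at-0.
Only g1 stuck-at-1 is consistent with every test.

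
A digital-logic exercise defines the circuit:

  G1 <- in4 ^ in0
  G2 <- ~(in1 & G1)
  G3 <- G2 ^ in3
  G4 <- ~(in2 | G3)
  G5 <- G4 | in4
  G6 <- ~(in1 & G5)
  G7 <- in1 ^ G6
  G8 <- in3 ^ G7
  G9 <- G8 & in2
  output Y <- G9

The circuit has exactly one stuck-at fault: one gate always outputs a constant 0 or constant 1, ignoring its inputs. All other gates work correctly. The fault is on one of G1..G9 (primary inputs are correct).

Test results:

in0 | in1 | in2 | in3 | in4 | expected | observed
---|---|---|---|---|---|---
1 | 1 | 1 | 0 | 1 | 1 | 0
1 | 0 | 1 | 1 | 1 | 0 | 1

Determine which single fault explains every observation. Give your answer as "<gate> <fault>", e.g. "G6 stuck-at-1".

G7 stuck-at-0

Fault-free values for test 1 (in0=1, in1=1, in2=1, in3=0, in4=1): G1=0, G2=1, G3=1, G4=0, G5=1, G6=0, G7=1, G8=1, G9=1, giving Y=1. Observed 0.
Test 1: faults giving observed 0 are {G5 stuck-at-0, G6 stuck-at-1, G7 stuck-at-0, G8 stuck-at-0, G9 stuck-at-0}.
Test 2 (in0=1, in1=0, in2=1, in3=1, in4=1): fault-free G1=0, G2=1, G3=0, G4=0, G5=1, G6=1, G7=1, G8=0, G9=0 → 0; observed 1. Eliminates G5 stuck-at-0, G6 stuck-at-1, G8 stuck-at-0, G9 stuck-at-0.
Only G7 stuck-at-0 is consistent with every test.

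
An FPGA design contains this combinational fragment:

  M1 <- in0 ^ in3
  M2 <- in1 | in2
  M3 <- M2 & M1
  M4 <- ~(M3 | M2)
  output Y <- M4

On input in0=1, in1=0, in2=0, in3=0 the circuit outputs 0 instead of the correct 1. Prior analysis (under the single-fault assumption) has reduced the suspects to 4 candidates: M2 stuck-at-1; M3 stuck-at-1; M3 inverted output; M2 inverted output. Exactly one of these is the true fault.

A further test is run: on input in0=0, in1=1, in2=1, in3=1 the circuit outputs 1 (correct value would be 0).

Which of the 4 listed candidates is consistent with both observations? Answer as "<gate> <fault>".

Evaluate each candidate on input in0=0, in1=1, in2=1, in3=1:
  M2 stuck-at-1: M1=1, M2=1 [stuck-at-1], M3=1, M4=0 → 0 — eliminated
  M3 stuck-at-1: M1=1, M2=1, M3=1 [stuck-at-1], M4=0 → 0 — eliminated
  M3 inverted output: M1=1, M2=1, M3=0 [inverted output], M4=0 → 0 — eliminated
  M2 inverted output: M1=1, M2=0 [inverted output], M3=0, M4=1 → 1 — matches
Only M2 inverted output reproduces the observed 1.

M2 inverted output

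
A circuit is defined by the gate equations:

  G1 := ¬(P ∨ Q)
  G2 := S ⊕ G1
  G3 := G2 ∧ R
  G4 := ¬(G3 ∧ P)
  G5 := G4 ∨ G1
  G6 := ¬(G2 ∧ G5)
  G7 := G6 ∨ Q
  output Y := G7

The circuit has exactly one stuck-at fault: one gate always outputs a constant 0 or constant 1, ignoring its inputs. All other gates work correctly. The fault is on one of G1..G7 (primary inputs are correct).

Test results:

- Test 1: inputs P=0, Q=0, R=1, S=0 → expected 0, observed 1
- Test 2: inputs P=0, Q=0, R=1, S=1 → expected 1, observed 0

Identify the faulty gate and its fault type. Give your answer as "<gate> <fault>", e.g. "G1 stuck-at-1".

G1 stuck-at-0

Fault-free values for test 1 (P=0, Q=0, R=1, S=0): G1=1, G2=1, G3=1, G4=1, G5=1, G6=0, G7=0, giving Y=0. Observed 1.
Test 1: faults giving observed 1 are {G1 stuck-at-0, G2 stuck-at-0, G5 stuck-at-0, G6 stuck-at-1, G7 stuck-at-1}.
Test 2 (P=0, Q=0, R=1, S=1): fault-free G1=1, G2=0, G3=0, G4=1, G5=1, G6=1, G7=1 → 1; observed 0. Eliminates G2 stuck-at-0, G5 stuck-at-0, G6 stuck-at-1, G7 stuck-at-1.
Only G1 stuck-at-0 is consistent with every test.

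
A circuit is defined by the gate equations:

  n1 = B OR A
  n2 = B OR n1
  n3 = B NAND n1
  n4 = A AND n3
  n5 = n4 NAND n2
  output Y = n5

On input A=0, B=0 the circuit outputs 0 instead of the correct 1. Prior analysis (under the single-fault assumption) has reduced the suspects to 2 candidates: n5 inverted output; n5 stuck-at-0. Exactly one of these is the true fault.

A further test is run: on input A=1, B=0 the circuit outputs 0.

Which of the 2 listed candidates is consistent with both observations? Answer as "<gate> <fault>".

Evaluate each candidate on input A=1, B=0:
  n5 inverted output: n1=1, n2=1, n3=1, n4=1, n5=1 [inverted output] → 1 — eliminated
  n5 stuck-at-0: n1=1, n2=1, n3=1, n4=1, n5=0 [stuck-at-0] → 0 — matches
Only n5 stuck-at-0 reproduces the observed 0.

n5 stuck-at-0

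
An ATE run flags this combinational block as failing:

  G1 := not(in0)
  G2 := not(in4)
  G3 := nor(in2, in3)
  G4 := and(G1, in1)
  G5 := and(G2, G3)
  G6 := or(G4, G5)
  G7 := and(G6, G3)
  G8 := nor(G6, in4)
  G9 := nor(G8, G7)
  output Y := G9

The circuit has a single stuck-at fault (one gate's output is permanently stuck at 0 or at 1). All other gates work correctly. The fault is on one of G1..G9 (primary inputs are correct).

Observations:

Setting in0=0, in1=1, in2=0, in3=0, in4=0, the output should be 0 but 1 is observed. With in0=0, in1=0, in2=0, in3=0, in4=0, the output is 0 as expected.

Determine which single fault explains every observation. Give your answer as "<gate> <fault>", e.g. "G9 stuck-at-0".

G3 stuck-at-0

Fault-free values for test 1 (in0=0, in1=1, in2=0, in3=0, in4=0): G1=1, G2=1, G3=1, G4=1, G5=1, G6=1, G7=1, G8=0, G9=0, giving Y=0. Observed 1.
Test 1: faults giving observed 1 are {G3 stuck-at-0, G7 stuck-at-0, G9 stuck-at-1}.
Test 2 (in0=0, in1=0, in2=0, in3=0, in4=0): fault-free G1=1, G2=1, G3=1, G4=0, G5=1, G6=1, G7=1, G8=0, G9=0 → 0; observed 0. Eliminates G7 stuck-at-0, G9 stuck-at-1.
Only G3 stuck-at-0 is consistent with every test.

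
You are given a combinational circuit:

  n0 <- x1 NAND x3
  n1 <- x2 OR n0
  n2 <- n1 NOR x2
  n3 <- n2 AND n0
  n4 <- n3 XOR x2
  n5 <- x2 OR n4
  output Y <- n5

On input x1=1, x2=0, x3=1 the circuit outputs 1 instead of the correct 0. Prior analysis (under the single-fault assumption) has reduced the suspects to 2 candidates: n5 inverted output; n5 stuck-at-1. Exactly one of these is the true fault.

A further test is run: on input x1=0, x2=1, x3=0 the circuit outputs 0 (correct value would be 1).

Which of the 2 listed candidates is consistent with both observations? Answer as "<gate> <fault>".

n5 inverted output

Evaluate each candidate on input x1=0, x2=1, x3=0:
  n5 inverted output: n0=1, n1=1, n2=0, n3=0, n4=1, n5=0 [inverted output] → 0 — matches
  n5 stuck-at-1: n0=1, n1=1, n2=0, n3=0, n4=1, n5=1 [stuck-at-1] → 1 — eliminated
Only n5 inverted output reproduces the observed 0.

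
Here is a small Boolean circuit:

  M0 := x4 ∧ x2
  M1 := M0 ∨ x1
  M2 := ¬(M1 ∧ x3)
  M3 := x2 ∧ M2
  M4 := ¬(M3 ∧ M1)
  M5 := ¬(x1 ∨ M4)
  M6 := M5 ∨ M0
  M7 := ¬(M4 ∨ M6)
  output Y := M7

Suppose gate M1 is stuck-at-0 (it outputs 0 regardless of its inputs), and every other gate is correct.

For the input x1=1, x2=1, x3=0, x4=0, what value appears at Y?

0

Propagate with M1 forced: M0=0, M1=0 [stuck-at-0], M2=1, M3=1, M4=1, M5=0, M6=0, M7=0.
So Y = 0. (Without the fault it would be 1.)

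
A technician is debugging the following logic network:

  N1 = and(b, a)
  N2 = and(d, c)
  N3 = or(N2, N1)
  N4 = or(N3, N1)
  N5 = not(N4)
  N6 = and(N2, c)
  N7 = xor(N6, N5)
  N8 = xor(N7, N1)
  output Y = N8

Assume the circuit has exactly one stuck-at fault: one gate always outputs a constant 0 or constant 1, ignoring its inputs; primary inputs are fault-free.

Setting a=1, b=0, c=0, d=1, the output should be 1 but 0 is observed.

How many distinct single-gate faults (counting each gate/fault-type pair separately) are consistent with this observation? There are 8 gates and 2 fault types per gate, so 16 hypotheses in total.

Fault-free: N1=0, N2=0, N3=0, N4=0, N5=1, N6=0, N7=1, N8=1 → 1. Observed 0.
  N1: none of the 2 fault types match ✗
  N2: stuck-at-1 ✓; others ✗
  N3: stuck-at-1 ✓; others ✗
  N4: stuck-at-1 ✓; others ✗
  N5: stuck-at-0 ✓; others ✗
  N6: stuck-at-1 ✓; others ✗
  N7: stuck-at-0 ✓; others ✗
  N8: stuck-at-0 ✓; others ✗
Consistent faults: {N2 stuck-at-1, N3 stuck-at-1, N4 stuck-at-1, N5 stuck-at-0, N6 stuck-at-1, N7 stuck-at-0, N8 stuck-at-0} — 7 in all.

7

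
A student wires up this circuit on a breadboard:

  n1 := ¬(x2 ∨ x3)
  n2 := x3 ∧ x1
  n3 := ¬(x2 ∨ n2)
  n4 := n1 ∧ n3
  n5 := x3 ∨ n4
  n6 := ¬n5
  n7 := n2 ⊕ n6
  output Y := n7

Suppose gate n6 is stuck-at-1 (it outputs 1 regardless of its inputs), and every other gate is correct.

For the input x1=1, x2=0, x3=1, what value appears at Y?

Propagate with n6 forced: n1=0, n2=1, n3=0, n4=0, n5=1, n6=1 [stuck-at-1], n7=0.
So Y = 0. (Without the fault it would be 1.)

0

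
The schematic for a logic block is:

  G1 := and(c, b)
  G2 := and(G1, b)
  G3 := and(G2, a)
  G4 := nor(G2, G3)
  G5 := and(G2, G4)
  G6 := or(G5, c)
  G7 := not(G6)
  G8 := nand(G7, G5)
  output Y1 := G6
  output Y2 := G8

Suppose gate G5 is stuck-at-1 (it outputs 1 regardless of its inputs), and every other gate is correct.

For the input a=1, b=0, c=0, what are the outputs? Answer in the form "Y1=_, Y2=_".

Y1=1, Y2=1

Propagate with G5 forced: G1=0, G2=0, G3=0, G4=1, G5=1 [stuck-at-1], G6=1, G7=0, G8=1.
So the outputs are Y1=1, Y2=1. (Without the fault they would be Y1=0, Y2=1.)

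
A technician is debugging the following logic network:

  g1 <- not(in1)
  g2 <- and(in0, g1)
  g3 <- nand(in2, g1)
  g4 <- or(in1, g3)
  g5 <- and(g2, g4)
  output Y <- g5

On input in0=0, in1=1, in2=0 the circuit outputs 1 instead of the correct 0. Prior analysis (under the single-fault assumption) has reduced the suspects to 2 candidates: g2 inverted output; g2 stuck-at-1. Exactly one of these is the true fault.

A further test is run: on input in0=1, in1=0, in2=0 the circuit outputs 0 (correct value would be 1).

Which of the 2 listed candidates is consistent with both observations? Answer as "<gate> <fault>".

Evaluate each candidate on input in0=1, in1=0, in2=0:
  g2 inverted output: g1=1, g2=0 [inverted output], g3=1, g4=1, g5=0 → 0 — matches
  g2 stuck-at-1: g1=1, g2=1 [stuck-at-1], g3=1, g4=1, g5=1 → 1 — eliminated
Only g2 inverted output reproduces the observed 0.

g2 inverted output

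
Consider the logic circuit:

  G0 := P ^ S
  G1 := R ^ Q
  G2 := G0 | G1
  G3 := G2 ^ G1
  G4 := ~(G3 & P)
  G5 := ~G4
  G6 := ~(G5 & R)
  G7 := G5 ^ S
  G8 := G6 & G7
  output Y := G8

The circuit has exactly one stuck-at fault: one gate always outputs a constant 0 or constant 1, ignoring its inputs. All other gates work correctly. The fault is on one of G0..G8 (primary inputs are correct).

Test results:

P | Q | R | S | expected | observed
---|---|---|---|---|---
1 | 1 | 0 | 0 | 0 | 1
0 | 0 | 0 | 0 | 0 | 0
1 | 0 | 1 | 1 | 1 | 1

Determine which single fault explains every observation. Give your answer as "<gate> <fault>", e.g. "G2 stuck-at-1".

G1 stuck-at-0

Fault-free values for test 1 (P=1, Q=1, R=0, S=0): G0=1, G1=1, G2=1, G3=0, G4=1, G5=0, G6=1, G7=0, G8=0, giving Y=0. Observed 1.
Test 1: faults giving observed 1 are {G1 stuck-at-0, G2 stuck-at-0, G3 stuck-at-1, G4 stuck-at-0, G5 stuck-at-1, G7 stuck-at-1, G8 stuck-at-1}.
Test 2 (P=0, Q=0, R=0, S=0): fault-free G0=0, G1=0, G2=0, G3=0, G4=1, G5=0, G6=1, G7=0, G8=0 → 0; observed 0. Eliminates G4 stuck-at-0, G5 stuck-at-1, G7 stuck-at-1, G8 stuck-at-1.
Test 3 (P=1, Q=0, R=1, S=1): fault-free G0=0, G1=1, G2=1, G3=0, G4=1, G5=0, G6=1, G7=1, G8=1 → 1; observed 1. Eliminates G2 stuck-at-0, G3 stuck-at-1.
Only G1 stuck-at-0 is consistent with every test.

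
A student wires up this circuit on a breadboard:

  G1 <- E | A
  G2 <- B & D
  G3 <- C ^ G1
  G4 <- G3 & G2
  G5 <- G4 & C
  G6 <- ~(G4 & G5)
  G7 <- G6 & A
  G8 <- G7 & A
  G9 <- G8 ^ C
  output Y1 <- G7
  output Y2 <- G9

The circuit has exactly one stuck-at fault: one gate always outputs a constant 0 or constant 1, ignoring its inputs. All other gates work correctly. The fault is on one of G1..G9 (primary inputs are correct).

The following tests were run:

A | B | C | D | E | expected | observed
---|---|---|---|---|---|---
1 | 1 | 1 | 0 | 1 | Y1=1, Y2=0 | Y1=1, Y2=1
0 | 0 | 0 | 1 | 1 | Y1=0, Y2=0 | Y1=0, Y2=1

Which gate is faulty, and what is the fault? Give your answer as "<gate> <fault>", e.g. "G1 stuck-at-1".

G9 stuck-at-1

Fault-free values for test 1 (A=1, B=1, C=1, D=0, E=1): G1=1, G2=0, G3=0, G4=0, G5=0, G6=1, G7=1, G8=1, G9=0, giving Y1=1, Y2=0. Observed Y1=1, Y2=1.
Test 1: faults giving observed Y1=1, Y2=1 are {G8 stuck-at-0, G9 stuck-at-1}.
Test 2 (A=0, B=0, C=0, D=1, E=1): fault-free G1=1, G2=0, G3=1, G4=0, G5=0, G6=1, G7=0, G8=0, G9=0 → Y1=0, Y2=0; observed Y1=0, Y2=1. Eliminates G8 stuck-at-0.
Only G9 stuck-at-1 is consistent with every test.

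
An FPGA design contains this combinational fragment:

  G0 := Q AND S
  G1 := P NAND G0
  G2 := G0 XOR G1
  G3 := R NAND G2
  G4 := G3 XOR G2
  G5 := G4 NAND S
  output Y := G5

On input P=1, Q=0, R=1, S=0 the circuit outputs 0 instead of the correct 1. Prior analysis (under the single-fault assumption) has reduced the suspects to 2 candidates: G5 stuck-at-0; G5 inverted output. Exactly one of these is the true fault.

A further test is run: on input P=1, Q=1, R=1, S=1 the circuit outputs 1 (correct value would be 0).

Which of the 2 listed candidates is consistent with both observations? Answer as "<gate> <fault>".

G5 inverted output

Evaluate each candidate on input P=1, Q=1, R=1, S=1:
  G5 stuck-at-0: G0=1, G1=0, G2=1, G3=0, G4=1, G5=0 [stuck-at-0] → 0 — eliminated
  G5 inverted output: G0=1, G1=0, G2=1, G3=0, G4=1, G5=1 [inverted output] → 1 — matches
Only G5 inverted output reproduces the observed 1.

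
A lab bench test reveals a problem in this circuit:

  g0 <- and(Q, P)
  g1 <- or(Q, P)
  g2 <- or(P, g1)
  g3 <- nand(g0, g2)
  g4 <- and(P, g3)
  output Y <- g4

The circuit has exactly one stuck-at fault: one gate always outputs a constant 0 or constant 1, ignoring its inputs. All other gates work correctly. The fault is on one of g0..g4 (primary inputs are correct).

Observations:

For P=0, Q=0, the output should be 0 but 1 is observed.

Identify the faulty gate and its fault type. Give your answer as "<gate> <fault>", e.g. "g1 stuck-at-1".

Fault-free values for test 1 (P=0, Q=0): g0=0, g1=0, g2=0, g3=1, g4=0, giving Y=0. Observed 1.
Test 1: faults giving observed 1 are {g4 stuck-at-1}.
Only g4 stuck-at-1 is consistent with every test.

g4 stuck-at-1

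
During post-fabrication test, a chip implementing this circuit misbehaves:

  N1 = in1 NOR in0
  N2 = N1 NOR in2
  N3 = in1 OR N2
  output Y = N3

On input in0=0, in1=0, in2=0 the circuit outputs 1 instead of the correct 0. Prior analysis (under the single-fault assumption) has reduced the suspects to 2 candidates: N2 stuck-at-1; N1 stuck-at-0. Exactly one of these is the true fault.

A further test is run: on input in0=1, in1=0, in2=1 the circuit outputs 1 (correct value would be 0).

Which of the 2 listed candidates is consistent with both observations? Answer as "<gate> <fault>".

Evaluate each candidate on input in0=1, in1=0, in2=1:
  N2 stuck-at-1: N1=0, N2=1 [stuck-at-1], N3=1 → 1 — matches
  N1 stuck-at-0: N1=0 [stuck-at-0], N2=0, N3=0 → 0 — eliminated
Only N2 stuck-at-1 reproduces the observed 1.

N2 stuck-at-1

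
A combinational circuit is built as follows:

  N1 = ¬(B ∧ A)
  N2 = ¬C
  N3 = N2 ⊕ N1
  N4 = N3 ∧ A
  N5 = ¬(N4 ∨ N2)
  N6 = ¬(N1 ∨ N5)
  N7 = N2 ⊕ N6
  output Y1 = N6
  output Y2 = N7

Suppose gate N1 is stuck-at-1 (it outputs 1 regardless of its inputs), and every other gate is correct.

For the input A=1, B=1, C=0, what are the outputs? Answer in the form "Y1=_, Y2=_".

Y1=0, Y2=1

Propagate with N1 forced: N1=1 [stuck-at-1], N2=1, N3=0, N4=0, N5=0, N6=0, N7=1.
So the outputs are Y1=0, Y2=1. (Without the fault they would be Y1=1, Y2=0.)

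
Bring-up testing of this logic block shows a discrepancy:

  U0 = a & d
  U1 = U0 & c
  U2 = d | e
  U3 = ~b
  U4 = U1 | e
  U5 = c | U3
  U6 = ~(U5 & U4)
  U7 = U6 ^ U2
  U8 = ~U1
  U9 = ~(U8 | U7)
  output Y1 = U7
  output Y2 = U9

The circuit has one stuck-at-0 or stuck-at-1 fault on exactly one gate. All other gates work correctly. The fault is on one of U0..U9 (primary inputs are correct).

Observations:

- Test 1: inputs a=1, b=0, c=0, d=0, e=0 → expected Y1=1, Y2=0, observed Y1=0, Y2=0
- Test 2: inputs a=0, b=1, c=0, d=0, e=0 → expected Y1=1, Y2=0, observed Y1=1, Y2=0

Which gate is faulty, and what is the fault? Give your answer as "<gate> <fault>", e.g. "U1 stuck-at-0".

Fault-free values for test 1 (a=1, b=0, c=0, d=0, e=0): U0=0, U1=0, U2=0, U3=1, U4=0, U5=1, U6=1, U7=1, U8=1, U9=0, giving Y1=1, Y2=0. Observed Y1=0, Y2=0.
Test 1: faults giving observed Y1=0, Y2=0 are {U2 stuck-at-1, U4 stuck-at-1, U6 stuck-at-0, U7 stuck-at-0}.
Test 2 (a=0, b=1, c=0, d=0, e=0): fault-free U0=0, U1=0, U2=0, U3=0, U4=0, U5=0, U6=1, U7=1, U8=1, U9=0 → Y1=1, Y2=0; observed Y1=1, Y2=0. Eliminates U2 stuck-at-1, U6 stuck-at-0, U7 stuck-at-0.
Only U4 stuck-at-1 is consistent with every test.

U4 stuck-at-1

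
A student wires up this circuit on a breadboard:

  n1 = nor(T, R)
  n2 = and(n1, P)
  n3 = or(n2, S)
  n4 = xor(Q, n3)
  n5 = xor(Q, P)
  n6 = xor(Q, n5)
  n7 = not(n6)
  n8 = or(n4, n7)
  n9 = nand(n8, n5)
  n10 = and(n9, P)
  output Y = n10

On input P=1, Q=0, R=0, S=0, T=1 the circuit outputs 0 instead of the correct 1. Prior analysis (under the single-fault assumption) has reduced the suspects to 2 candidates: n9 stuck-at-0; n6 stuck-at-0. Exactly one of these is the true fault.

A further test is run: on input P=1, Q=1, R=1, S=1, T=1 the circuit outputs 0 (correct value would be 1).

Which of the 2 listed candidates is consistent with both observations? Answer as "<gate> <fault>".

Evaluate each candidate on input P=1, Q=1, R=1, S=1, T=1:
  n9 stuck-at-0: n1=0, n2=0, n3=1, n4=0, n5=0, n6=1, n7=0, n8=0, n9=0 [stuck-at-0], n10=0 → 0 — matches
  n6 stuck-at-0: n1=0, n2=0, n3=1, n4=0, n5=0, n6=0 [stuck-at-0], n7=1, n8=1, n9=1, n10=1 → 1 — eliminated
Only n9 stuck-at-0 reproduces the observed 0.

n9 stuck-at-0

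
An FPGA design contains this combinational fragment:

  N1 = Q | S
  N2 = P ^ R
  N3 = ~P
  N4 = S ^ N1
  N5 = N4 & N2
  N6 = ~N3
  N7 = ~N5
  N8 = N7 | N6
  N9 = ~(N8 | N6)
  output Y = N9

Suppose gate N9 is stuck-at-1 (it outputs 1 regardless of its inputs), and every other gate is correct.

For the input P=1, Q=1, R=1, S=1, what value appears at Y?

Propagate with N9 forced: N1=1, N2=0, N3=0, N4=0, N5=0, N6=1, N7=1, N8=1, N9=1 [stuck-at-1].
So Y = 1. (Without the fault it would be 0.)

1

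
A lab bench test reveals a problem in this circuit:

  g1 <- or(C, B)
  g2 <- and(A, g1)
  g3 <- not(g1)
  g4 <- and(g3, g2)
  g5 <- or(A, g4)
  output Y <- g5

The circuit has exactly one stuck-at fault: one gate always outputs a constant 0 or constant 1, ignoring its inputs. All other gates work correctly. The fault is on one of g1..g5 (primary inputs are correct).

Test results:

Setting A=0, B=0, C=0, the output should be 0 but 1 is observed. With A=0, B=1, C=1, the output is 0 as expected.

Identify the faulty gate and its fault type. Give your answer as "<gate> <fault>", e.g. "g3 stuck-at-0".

g2 stuck-at-1

Fault-free values for test 1 (A=0, B=0, C=0): g1=0, g2=0, g3=1, g4=0, g5=0, giving Y=0. Observed 1.
Test 1: faults giving observed 1 are {g2 stuck-at-1, g4 stuck-at-1, g5 stuck-at-1}.
Test 2 (A=0, B=1, C=1): fault-free g1=1, g2=0, g3=0, g4=0, g5=0 → 0; observed 0. Eliminates g4 stuck-at-1, g5 stuck-at-1.
Only g2 stuck-at-1 is consistent with every test.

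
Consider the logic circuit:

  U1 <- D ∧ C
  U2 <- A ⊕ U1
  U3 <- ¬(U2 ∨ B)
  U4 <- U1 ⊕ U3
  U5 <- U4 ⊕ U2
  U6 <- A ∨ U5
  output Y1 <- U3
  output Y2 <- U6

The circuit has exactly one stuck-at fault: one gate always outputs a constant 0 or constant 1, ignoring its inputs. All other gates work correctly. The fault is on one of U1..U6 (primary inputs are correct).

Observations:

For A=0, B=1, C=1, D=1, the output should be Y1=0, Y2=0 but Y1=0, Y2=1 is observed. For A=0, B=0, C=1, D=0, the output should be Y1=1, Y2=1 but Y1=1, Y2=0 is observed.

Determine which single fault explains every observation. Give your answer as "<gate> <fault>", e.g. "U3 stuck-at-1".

Fault-free values for test 1 (A=0, B=1, C=1, D=1): U1=1, U2=1, U3=0, U4=1, U5=0, U6=0, giving Y1=0, Y2=0. Observed Y1=0, Y2=1.
Test 1: faults giving observed Y1=0, Y2=1 are {U2 stuck-at-0, U4 stuck-at-0, U5 stuck-at-1, U6 stuck-at-1}.
Test 2 (A=0, B=0, C=1, D=0): fault-free U1=0, U2=0, U3=1, U4=1, U5=1, U6=1 → Y1=1, Y2=1; observed Y1=1, Y2=0. Eliminates U2 stuck-at-0, U5 stuck-at-1, U6 stuck-at-1.
Only U4 stuck-at-0 is consistent with every test.

U4 stuck-at-0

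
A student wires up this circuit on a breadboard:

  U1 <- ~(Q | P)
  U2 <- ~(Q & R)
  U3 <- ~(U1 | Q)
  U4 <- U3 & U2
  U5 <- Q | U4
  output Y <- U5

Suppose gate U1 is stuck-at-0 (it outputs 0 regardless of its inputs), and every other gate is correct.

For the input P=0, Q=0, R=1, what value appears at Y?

1

Propagate with U1 forced: U1=0 [stuck-at-0], U2=1, U3=1, U4=1, U5=1.
So Y = 1. (Without the fault it would be 0.)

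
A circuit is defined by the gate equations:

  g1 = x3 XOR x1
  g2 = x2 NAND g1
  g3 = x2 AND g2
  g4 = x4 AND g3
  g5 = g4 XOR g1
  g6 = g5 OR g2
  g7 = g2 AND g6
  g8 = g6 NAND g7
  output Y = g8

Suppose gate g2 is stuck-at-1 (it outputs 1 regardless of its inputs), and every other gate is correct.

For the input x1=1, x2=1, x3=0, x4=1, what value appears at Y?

0

Propagate with g2 forced: g1=1, g2=1 [stuck-at-1], g3=1, g4=1, g5=0, g6=1, g7=1, g8=0.
So Y = 0. (Without the fault it would be 1.)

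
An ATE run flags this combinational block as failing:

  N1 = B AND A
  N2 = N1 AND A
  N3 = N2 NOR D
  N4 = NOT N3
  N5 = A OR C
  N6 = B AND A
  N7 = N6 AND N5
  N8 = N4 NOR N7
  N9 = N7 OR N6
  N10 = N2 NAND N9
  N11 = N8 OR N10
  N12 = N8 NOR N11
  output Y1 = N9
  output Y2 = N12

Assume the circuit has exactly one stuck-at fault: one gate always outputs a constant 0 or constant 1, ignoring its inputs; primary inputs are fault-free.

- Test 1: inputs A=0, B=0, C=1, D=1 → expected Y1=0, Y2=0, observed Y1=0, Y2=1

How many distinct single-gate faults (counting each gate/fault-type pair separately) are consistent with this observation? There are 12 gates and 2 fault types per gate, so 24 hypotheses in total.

3

Fault-free: N1=0, N2=0, N3=0, N4=1, N5=1, N6=0, N7=0, N8=0, N9=0, N10=1, N11=1, N12=0 → Y1=0, Y2=0. Observed Y1=0, Y2=1.
  N1: none of the 2 fault types match ✗
  N2: none of the 2 fault types match ✗
  N3: none of the 2 fault types match ✗
  N4: none of the 2 fault types match ✗
  N5: none of the 2 fault types match ✗
  N6: none of the 2 fault types match ✗
  N7: none of the 2 fault types match ✗
  N8: none of the 2 fault types match ✗
  N9: none of the 2 fault types match ✗
  N10: stuck-at-0 ✓; others ✗
  N11: stuck-at-0 ✓; others ✗
  N12: stuck-at-1 ✓; others ✗
Consistent faults: {N10 stuck-at-0, N11 stuck-at-0, N12 stuck-at-1} — 3 in all.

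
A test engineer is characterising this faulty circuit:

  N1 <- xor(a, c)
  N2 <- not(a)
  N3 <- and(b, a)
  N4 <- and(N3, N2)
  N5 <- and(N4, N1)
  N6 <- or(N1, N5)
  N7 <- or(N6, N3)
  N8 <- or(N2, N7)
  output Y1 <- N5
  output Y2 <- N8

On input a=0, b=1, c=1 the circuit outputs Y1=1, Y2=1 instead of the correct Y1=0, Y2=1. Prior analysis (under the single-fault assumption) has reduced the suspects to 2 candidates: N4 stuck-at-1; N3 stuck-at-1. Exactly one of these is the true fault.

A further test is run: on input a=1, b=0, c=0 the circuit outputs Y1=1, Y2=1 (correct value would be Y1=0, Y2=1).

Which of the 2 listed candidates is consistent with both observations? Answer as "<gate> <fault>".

N4 stuck-at-1

Evaluate each candidate on input a=1, b=0, c=0:
  N4 stuck-at-1: N1=1, N2=0, N3=0, N4=1 [stuck-at-1], N5=1, N6=1, N7=1, N8=1 → Y1=1, Y2=1 — matches
  N3 stuck-at-1: N1=1, N2=0, N3=1 [stuck-at-1], N4=0, N5=0, N6=1, N7=1, N8=1 → Y1=0, Y2=1 — eliminated
Only N4 stuck-at-1 reproduces the observed Y1=1, Y2=1.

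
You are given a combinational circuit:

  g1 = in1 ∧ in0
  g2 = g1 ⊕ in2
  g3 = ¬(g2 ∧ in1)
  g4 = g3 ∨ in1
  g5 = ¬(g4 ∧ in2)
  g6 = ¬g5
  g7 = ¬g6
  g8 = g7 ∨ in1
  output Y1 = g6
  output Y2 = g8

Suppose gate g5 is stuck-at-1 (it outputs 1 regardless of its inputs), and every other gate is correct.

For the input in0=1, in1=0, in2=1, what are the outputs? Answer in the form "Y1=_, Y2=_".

Y1=0, Y2=1

Propagate with g5 forced: g1=0, g2=1, g3=1, g4=1, g5=1 [stuck-at-1], g6=0, g7=1, g8=1.
So the outputs are Y1=0, Y2=1. (Without the fault they would be Y1=1, Y2=0.)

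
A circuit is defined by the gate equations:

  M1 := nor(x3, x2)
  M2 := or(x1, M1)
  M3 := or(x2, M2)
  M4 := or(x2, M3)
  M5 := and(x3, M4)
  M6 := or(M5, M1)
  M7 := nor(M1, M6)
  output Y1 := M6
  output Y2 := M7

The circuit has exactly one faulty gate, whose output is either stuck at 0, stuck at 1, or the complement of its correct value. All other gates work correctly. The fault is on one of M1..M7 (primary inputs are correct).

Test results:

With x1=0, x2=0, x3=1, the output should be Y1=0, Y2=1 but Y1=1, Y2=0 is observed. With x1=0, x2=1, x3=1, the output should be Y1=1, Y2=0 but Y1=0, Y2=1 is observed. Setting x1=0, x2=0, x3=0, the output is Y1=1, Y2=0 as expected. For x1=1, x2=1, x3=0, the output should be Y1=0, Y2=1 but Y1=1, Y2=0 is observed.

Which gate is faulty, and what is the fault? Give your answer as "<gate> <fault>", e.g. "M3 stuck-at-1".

Fault-free values for test 1 (x1=0, x2=0, x3=1): M1=0, M2=0, M3=0, M4=0, M5=0, M6=0, M7=1, giving Y1=0, Y2=1. Observed Y1=1, Y2=0.
Test 1: faults giving observed Y1=1, Y2=0 are {M1 stuck-at-1, M1 inverted output, M2 stuck-at-1, M2 inverted output, M3 stuck-at-1, M3 inverted output, M4 stuck-at-1, M4 inverted output, M5 stuck-at-1, M5 inverted output, M6 stuck-at-1, M6 inverted output}.
Test 2 (x1=0, x2=1, x3=1): fault-free M1=0, M2=0, M3=1, M4=1, M5=1, M6=1, M7=0 → Y1=1, Y2=0; observed Y1=0, Y2=1. Eliminates M1 stuck-at-1, M1 inverted output, M2 stuck-at-1, M2 inverted output, M3 stuck-at-1, M3 inverted output, M4 stuck-at-1, M5 stuck-at-1, M6 stuck-at-1.
Test 3 (x1=0, x2=0, x3=0): fault-free M1=1, M2=1, M3=1, M4=1, M5=0, M6=1, M7=0 → Y1=1, Y2=0; observed Y1=1, Y2=0. Eliminates M6 inverted output.
Test 4 (x1=1, x2=1, x3=0): fault-free M1=0, M2=1, M3=1, M4=1, M5=0, M6=0, M7=1 → Y1=0, Y2=1; observed Y1=1, Y2=0. Eliminates M4 inverted output.
Only M5 inverted output is consistent with every test.

M5 inverted output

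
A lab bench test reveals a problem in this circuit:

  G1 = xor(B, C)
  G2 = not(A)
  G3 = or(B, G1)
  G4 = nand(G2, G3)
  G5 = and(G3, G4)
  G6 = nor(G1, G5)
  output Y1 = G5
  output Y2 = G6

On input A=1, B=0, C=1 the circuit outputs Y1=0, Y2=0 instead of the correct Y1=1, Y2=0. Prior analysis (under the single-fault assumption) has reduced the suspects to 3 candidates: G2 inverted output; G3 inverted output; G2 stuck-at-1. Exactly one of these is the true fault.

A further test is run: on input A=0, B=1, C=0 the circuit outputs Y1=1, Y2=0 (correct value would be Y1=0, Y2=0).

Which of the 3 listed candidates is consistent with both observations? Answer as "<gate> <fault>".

Evaluate each candidate on input A=0, B=1, C=0:
  G2 inverted output: G1=1, G2=0 [inverted output], G3=1, G4=1, G5=1, G6=0 → Y1=1, Y2=0 — matches
  G3 inverted output: G1=1, G2=1, G3=0 [inverted output], G4=1, G5=0, G6=0 → Y1=0, Y2=0 — eliminated
  G2 stuck-at-1: G1=1, G2=1 [stuck-at-1], G3=1, G4=0, G5=0, G6=0 → Y1=0, Y2=0 — eliminated
Only G2 inverted output reproduces the observed Y1=1, Y2=0.

G2 inverted output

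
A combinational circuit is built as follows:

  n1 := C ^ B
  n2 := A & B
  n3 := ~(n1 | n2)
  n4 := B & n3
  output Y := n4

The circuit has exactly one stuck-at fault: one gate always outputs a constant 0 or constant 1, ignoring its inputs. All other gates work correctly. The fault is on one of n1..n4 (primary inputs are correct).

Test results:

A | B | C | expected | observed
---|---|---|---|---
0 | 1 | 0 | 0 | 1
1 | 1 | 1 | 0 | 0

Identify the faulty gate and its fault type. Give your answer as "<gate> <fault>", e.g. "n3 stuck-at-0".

Fault-free values for test 1 (A=0, B=1, C=0): n1=1, n2=0, n3=0, n4=0, giving Y=0. Observed 1.
Test 1: faults giving observed 1 are {n1 stuck-at-0, n3 stuck-at-1, n4 stuck-at-1}.
Test 2 (A=1, B=1, C=1): fault-free n1=0, n2=1, n3=0, n4=0 → 0; observed 0. Eliminates n3 stuck-at-1, n4 stuck-at-1.
Only n1 stuck-at-0 is consistent with every test.

n1 stuck-at-0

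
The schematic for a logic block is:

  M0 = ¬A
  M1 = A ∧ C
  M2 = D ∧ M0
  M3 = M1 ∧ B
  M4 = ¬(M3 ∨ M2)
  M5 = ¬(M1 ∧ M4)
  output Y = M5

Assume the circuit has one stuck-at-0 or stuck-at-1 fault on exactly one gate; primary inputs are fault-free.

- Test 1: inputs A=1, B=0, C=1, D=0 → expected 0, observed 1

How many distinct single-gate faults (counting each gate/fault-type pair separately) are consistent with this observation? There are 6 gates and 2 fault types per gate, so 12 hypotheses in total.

5

Fault-free: M0=0, M1=1, M2=0, M3=0, M4=1, M5=0 → 0. Observed 1.
  M0 stuck-at-0: output 0 ✗
  M0 stuck-at-1: output 0 ✗
  M1 stuck-at-0: output 1 ✓
  M1 stuck-at-1: output 0 ✗
  M2 stuck-at-0: output 0 ✗
  M2 stuck-at-1: output 1 ✓
  M3 stuck-at-0: output 0 ✗
  M3 stuck-at-1: output 1 ✓
  M4 stuck-at-0: output 1 ✓
  M4 stuck-at-1: output 0 ✗
  M5 stuck-at-0: output 0 ✗
  M5 stuck-at-1: output 1 ✓
Consistent faults: {M1 stuck-at-0, M2 stuck-at-1, M3 stuck-at-1, M4 stuck-at-0, M5 stuck-at-1} — 5 in all.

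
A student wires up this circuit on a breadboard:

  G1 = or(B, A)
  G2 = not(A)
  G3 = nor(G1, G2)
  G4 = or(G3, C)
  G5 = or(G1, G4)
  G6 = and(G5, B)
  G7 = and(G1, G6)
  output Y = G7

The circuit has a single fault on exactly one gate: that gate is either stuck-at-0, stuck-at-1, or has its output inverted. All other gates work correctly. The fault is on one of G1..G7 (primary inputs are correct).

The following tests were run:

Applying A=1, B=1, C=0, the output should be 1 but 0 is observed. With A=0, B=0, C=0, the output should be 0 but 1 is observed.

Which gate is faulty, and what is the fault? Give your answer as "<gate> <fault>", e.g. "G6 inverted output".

G7 inverted output

Fault-free values for test 1 (A=1, B=1, C=0): G1=1, G2=0, G3=0, G4=0, G5=1, G6=1, G7=1, giving Y=1. Observed 0.
Test 1: faults giving observed 0 are {G1 stuck-at-0, G1 inverted output, G5 stuck-at-0, G5 inverted output, G6 stuck-at-0, G6 inverted output, G7 stuck-at-0, G7 inverted output}.
Test 2 (A=0, B=0, C=0): fault-free G1=0, G2=1, G3=0, G4=0, G5=0, G6=0, G7=0 → 0; observed 1. Eliminates G1 stuck-at-0, G1 inverted output, G5 stuck-at-0, G5 inverted output, G6 stuck-at-0, G6 inverted output, G7 stuck-at-0.
Only G7 inverted output is consistent with every test.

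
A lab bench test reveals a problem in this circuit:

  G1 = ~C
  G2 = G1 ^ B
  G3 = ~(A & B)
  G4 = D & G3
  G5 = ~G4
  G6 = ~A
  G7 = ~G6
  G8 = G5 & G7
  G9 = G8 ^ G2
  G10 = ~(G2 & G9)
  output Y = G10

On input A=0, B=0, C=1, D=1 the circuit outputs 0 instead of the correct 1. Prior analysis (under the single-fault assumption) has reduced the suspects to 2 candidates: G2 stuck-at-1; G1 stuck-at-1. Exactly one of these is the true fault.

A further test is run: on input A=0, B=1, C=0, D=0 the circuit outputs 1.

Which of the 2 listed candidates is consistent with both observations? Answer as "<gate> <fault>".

Evaluate each candidate on input A=0, B=1, C=0, D=0:
  G2 stuck-at-1: G1=1, G2=1 [stuck-at-1], G3=1, G4=0, G5=1, G6=1, G7=0, G8=0, G9=1, G10=0 → 0 — eliminated
  G1 stuck-at-1: G1=1 [stuck-at-1], G2=0, G3=1, G4=0, G5=1, G6=1, G7=0, G8=0, G9=0, G10=1 → 1 — matches
Only G1 stuck-at-1 reproduces the observed 1.

G1 stuck-at-1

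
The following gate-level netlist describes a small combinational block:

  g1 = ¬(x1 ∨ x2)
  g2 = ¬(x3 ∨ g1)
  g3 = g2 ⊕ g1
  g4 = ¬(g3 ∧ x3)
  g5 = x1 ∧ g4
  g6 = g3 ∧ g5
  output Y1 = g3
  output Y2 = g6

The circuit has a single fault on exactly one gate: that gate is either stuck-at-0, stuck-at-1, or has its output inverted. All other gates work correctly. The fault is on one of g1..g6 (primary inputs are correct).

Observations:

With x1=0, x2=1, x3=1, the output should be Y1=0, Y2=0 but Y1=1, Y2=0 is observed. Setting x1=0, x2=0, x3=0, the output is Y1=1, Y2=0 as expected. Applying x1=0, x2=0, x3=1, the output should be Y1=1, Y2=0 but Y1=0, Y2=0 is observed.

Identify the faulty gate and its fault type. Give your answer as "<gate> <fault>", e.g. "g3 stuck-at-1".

g1 inverted output

Fault-free values for test 1 (x1=0, x2=1, x3=1): g1=0, g2=0, g3=0, g4=1, g5=0, g6=0, giving Y1=0, Y2=0. Observed Y1=1, Y2=0.
Test 1: faults giving observed Y1=1, Y2=0 are {g1 stuck-at-1, g1 inverted output, g2 stuck-at-1, g2 inverted output, g3 stuck-at-1, g3 inverted output}.
Test 2 (x1=0, x2=0, x3=0): fault-free g1=1, g2=0, g3=1, g4=1, g5=0, g6=0 → Y1=1, Y2=0; observed Y1=1, Y2=0. Eliminates g2 stuck-at-1, g2 inverted output, g3 inverted output.
Test 3 (x1=0, x2=0, x3=1): fault-free g1=1, g2=0, g3=1, g4=0, g5=0, g6=0 → Y1=1, Y2=0; observed Y1=0, Y2=0. Eliminates g1 stuck-at-1, g3 stuck-at-1.
Only g1 inverted output is consistent with every test.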